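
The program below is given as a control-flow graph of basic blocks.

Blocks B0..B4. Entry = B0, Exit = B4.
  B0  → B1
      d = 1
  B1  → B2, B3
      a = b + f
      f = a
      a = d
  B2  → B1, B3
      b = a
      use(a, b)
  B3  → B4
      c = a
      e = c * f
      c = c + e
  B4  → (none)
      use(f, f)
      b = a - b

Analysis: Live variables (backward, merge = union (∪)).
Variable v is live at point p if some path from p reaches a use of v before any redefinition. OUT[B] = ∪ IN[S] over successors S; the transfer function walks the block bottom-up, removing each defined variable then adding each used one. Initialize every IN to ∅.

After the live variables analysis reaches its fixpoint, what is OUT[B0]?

Converged values:
  B0: | IN={b, f} | OUT={b, d, f}
  B1: | IN={b, d, f} | OUT={a, b, d, f}
  B2: | IN={a, d, f} | OUT={a, b, d, f}
  B3: | IN={a, b, f} | OUT={a, b, f}
  B4: | IN={a, b, f} | OUT={}

Merge at B0: OUT[B0] = IN[B1] = {b, d, f}

Answer: {b, d, f}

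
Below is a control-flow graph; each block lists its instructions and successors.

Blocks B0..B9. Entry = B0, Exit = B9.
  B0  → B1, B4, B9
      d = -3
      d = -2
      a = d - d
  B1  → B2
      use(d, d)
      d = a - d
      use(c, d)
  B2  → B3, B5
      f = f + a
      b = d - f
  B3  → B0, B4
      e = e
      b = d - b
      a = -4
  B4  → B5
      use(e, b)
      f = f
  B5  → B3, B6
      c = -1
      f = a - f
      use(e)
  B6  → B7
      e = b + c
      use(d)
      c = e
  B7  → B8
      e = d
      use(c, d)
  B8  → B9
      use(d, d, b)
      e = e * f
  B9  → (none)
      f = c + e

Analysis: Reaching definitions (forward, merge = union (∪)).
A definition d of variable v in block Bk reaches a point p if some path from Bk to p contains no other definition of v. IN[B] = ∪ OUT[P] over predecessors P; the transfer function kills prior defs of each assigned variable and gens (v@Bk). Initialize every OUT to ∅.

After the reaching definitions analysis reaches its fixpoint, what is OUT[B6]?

Answer: {a@B0, a@B3, b@B2, b@B3, c@B6, d@B0, d@B1, e@B6, f@B5}

Trace:
Fixpoint table:
  B0:  IN={a@B3, b@B3, c@B5, d@B0, d@B1, e@B3, f@B2, f@B5}  OUT={a@B0, b@B3, c@B5, d@B0, e@B3, f@B2, f@B5}
  B1:  IN={a@B0, b@B3, c@B5, d@B0, e@B3, f@B2, f@B5}  OUT={a@B0, b@B3, c@B5, d@B1, e@B3, f@B2, f@B5}
  B2:  IN={a@B0, b@B3, c@B5, d@B1, e@B3, f@B2, f@B5}  OUT={a@B0, b@B2, c@B5, d@B1, e@B3, f@B2}
  B3:  IN={a@B0, a@B3, b@B2, b@B3, c@B5, d@B0, d@B1, e@B3, f@B2, f@B5}  OUT={a@B3, b@B3, c@B5, d@B0, d@B1, e@B3, f@B2, f@B5}
  B4:  IN={a@B0, a@B3, b@B3, c@B5, d@B0, d@B1, e@B3, f@B2, f@B5}  OUT={a@B0, a@B3, b@B3, c@B5, d@B0, d@B1, e@B3, f@B4}
  B5:  IN={a@B0, a@B3, b@B2, b@B3, c@B5, d@B0, d@B1, e@B3, f@B2, f@B4}  OUT={a@B0, a@B3, b@B2, b@B3, c@B5, d@B0, d@B1, e@B3, f@B5}
  B6:  IN={a@B0, a@B3, b@B2, b@B3, c@B5, d@B0, d@B1, e@B3, f@B5}  OUT={a@B0, a@B3, b@B2, b@B3, c@B6, d@B0, d@B1, e@B6, f@B5}
  B7:  IN={a@B0, a@B3, b@B2, b@B3, c@B6, d@B0, d@B1, e@B6, f@B5}  OUT={a@B0, a@B3, b@B2, b@B3, c@B6, d@B0, d@B1, e@B7, f@B5}
  B8:  IN={a@B0, a@B3, b@B2, b@B3, c@B6, d@B0, d@B1, e@B7, f@B5}  OUT={a@B0, a@B3, b@B2, b@B3, c@B6, d@B0, d@B1, e@B8, f@B5}
  B9:  IN={a@B0, a@B3, b@B2, b@B3, c@B5, c@B6, d@B0, d@B1, e@B3, e@B8, f@B2, f@B5}  OUT={a@B0, a@B3, b@B2, b@B3, c@B5, c@B6, d@B0, d@B1, e@B3, e@B8, f@B9}

Merge at B6: IN[B6] = OUT[B5] = {a@B0, a@B3, b@B2, b@B3, c@B5, d@B0, d@B1, e@B3, f@B5}
Applying B6's transfer function to that IN value gives OUT[B6] (row B6 above).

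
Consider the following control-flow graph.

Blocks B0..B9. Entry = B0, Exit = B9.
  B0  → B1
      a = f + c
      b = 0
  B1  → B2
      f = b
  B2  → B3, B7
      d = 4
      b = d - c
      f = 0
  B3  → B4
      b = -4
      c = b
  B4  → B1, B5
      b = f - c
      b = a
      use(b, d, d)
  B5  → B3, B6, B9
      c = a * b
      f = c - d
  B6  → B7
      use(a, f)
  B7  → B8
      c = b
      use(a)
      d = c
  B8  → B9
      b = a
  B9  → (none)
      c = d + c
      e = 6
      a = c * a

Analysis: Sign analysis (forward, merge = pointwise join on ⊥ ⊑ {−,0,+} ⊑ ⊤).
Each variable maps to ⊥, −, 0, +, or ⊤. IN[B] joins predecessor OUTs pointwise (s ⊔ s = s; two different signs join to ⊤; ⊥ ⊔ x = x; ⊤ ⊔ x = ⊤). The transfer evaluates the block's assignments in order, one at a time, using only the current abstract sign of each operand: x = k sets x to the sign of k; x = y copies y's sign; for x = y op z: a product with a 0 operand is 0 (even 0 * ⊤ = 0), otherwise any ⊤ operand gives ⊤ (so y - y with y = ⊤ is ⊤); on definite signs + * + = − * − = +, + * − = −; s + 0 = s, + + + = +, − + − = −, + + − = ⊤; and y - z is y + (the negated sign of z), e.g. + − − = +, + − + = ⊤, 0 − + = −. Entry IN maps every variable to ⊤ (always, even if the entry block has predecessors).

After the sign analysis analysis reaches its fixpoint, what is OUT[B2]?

Answer: {a: ⊤, b: ⊤, c: ⊤, d: +, e: ⊤, f: 0}

Trace:
Converged values:
  B0:   IN=(all ⊤)   OUT={b:0; rest ⊤}
  B1:   IN=(all ⊤)   OUT=(all ⊤)
  B2:   IN=(all ⊤)   OUT={d:+, f:0; rest ⊤}
  B3:   IN={d:+; rest ⊤}   OUT={b:-, c:-, d:+; rest ⊤}
  B4:   IN={b:-, c:-, d:+; rest ⊤}   OUT={c:-, d:+; rest ⊤}
  B5:   IN={c:-, d:+; rest ⊤}   OUT={d:+; rest ⊤}
  B6:   IN={d:+; rest ⊤}   OUT={d:+; rest ⊤}
  B7:   IN={d:+; rest ⊤}   OUT=(all ⊤)
  B8:   IN=(all ⊤)   OUT=(all ⊤)
  B9:   IN=(all ⊤)   OUT={e:+; rest ⊤}

Merge at B2: IN[B2] = OUT[B1] = {a: ⊤, b: ⊤, c: ⊤, d: ⊤, e: ⊤, f: ⊤}
Applying B2's transfer function to that IN value gives OUT[B2] (row B2 above).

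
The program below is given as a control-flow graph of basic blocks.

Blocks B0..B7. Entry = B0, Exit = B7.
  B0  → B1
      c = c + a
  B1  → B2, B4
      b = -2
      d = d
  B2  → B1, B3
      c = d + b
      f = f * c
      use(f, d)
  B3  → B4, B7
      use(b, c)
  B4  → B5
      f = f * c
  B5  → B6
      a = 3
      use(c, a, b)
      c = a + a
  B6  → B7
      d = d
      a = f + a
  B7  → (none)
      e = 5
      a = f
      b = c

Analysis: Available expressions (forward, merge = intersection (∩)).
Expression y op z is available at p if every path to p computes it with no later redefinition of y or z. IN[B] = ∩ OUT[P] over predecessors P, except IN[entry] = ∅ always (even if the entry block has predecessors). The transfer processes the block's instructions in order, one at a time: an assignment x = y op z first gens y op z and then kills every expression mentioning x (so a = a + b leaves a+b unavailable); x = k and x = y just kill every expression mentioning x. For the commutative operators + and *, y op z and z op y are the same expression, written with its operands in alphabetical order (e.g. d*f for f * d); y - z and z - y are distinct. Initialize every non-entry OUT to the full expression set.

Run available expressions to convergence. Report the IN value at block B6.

Fixpoint table:
  B0:  IN={}  OUT={}
  B1:  IN={}  OUT={}
  B2:  IN={}  OUT={b+d}
  B3:  IN={b+d}  OUT={b+d}
  B4:  IN={}  OUT={}
  B5:  IN={}  OUT={a+a}
  B6:  IN={a+a}  OUT={}
  B7:  IN={}  OUT={}

Merge at B6: IN[B6] = OUT[B5] = {a+a}

Answer: {a+a}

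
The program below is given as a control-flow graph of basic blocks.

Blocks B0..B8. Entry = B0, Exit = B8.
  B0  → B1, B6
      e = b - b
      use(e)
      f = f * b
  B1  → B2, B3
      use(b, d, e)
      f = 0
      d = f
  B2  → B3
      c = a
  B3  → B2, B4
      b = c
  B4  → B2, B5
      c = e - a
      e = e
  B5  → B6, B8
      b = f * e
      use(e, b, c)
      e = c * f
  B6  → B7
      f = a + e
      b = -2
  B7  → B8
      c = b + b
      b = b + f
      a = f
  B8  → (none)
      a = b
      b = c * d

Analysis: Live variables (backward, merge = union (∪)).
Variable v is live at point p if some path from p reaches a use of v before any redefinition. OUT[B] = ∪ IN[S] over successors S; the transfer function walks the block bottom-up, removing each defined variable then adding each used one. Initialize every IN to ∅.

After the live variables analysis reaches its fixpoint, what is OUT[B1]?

Fixpoint table:
  B0: | IN={a, b, c, d, f} | OUT={a, b, c, d, e}
  B1: | IN={a, b, c, d, e} | OUT={a, c, d, e, f}
  B2: | IN={a, d, e, f} | OUT={a, c, d, e, f}
  B3: | IN={a, c, d, e, f} | OUT={a, d, e, f}
  B4: | IN={a, d, e, f} | OUT={a, c, d, e, f}
  B5: | IN={a, c, d, e, f} | OUT={a, b, c, d, e}
  B6: | IN={a, d, e} | OUT={b, d, f}
  B7: | IN={b, d, f} | OUT={b, c, d}
  B8: | IN={b, c, d} | OUT={}

Merge at B1: OUT[B1] = IN[B2] ⊔ IN[B3] = {a, c, d, e, f}

Answer: {a, c, d, e, f}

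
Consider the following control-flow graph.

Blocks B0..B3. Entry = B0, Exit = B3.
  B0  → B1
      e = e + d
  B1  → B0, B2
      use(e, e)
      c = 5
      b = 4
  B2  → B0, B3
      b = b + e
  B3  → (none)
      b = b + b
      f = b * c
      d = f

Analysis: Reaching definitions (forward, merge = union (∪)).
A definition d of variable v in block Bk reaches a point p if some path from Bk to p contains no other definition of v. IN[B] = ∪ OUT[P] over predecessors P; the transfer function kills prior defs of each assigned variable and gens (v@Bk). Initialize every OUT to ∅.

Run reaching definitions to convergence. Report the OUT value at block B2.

Answer: {b@B2, c@B1, e@B0}

Working:
Fixpoint table:
  B0:  IN={b@B1, b@B2, c@B1, e@B0}  OUT={b@B1, b@B2, c@B1, e@B0}
  B1:  IN={b@B1, b@B2, c@B1, e@B0}  OUT={b@B1, c@B1, e@B0}
  B2:  IN={b@B1, c@B1, e@B0}  OUT={b@B2, c@B1, e@B0}
  B3:  IN={b@B2, c@B1, e@B0}  OUT={b@B3, c@B1, d@B3, e@B0, f@B3}

Merge at B2: IN[B2] = OUT[B1] = {b@B1, c@B1, e@B0}
Applying B2's transfer function to that IN value gives OUT[B2] (row B2 above).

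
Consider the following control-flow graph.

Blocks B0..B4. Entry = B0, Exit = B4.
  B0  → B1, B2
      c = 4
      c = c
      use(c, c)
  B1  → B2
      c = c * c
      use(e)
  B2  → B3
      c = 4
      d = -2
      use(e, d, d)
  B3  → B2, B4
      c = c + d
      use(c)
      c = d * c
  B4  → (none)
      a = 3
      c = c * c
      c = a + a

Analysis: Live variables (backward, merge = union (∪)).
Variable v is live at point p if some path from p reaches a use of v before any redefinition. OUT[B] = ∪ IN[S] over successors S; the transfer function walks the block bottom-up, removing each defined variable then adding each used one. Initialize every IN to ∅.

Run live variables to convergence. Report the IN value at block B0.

Answer: {e}

Working:
Fixpoint table:
  B0: | IN={e} | OUT={c, e}
  B1: | IN={c, e} | OUT={e}
  B2: | IN={e} | OUT={c, d, e}
  B3: | IN={c, d, e} | OUT={c, e}
  B4: | IN={c} | OUT={}

Merge at B0: OUT[B0] = IN[B1] ⊔ IN[B2] = {c, e}
Applying B0's transfer function to that OUT value gives IN[B0] (row B0 above).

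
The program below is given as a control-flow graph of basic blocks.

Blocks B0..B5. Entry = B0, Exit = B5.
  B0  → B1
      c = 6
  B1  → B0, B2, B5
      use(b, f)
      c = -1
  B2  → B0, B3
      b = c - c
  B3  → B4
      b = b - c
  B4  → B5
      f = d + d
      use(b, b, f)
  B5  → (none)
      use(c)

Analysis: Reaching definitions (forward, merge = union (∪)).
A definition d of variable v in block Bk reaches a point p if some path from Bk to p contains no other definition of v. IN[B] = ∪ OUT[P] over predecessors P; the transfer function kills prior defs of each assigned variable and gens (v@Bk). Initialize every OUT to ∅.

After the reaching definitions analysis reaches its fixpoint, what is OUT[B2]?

Answer: {b@B2, c@B1}

Derivation:
Fixpoint table:
  B0: | IN={b@B2, c@B1} | OUT={b@B2, c@B0}
  B1: | IN={b@B2, c@B0} | OUT={b@B2, c@B1}
  B2: | IN={b@B2, c@B1} | OUT={b@B2, c@B1}
  B3: | IN={b@B2, c@B1} | OUT={b@B3, c@B1}
  B4: | IN={b@B3, c@B1} | OUT={b@B3, c@B1, f@B4}
  B5: | IN={b@B2, b@B3, c@B1, f@B4} | OUT={b@B2, b@B3, c@B1, f@B4}

Merge at B2: IN[B2] = OUT[B1] = {b@B2, c@B1}
Applying B2's transfer function to that IN value gives OUT[B2] (row B2 above).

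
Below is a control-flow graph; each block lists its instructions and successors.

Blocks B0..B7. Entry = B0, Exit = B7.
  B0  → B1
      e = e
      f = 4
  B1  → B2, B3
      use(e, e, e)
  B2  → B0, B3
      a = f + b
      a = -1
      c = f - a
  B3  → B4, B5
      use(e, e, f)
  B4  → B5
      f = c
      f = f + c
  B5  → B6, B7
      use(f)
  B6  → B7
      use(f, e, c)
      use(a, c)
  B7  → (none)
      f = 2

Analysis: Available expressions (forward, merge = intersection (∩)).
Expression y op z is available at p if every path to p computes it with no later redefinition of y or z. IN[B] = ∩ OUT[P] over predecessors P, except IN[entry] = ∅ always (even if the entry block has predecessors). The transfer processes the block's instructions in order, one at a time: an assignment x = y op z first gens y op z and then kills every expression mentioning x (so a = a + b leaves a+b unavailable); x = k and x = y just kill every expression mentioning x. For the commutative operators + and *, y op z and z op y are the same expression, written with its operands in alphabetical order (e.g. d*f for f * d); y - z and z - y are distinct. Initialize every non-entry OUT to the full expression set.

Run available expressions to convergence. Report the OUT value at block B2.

Answer: {b+f, f-a}

Derivation:
Converged values:
  B0:   IN={}   OUT={}
  B1:   IN={}   OUT={}
  B2:   IN={}   OUT={b+f, f-a}
  B3:   IN={}   OUT={}
  B4:   IN={}   OUT={}
  B5:   IN={}   OUT={}
  B6:   IN={}   OUT={}
  B7:   IN={}   OUT={}

Merge at B2: IN[B2] = OUT[B1] = {}
Applying B2's transfer function to that IN value gives OUT[B2] (row B2 above).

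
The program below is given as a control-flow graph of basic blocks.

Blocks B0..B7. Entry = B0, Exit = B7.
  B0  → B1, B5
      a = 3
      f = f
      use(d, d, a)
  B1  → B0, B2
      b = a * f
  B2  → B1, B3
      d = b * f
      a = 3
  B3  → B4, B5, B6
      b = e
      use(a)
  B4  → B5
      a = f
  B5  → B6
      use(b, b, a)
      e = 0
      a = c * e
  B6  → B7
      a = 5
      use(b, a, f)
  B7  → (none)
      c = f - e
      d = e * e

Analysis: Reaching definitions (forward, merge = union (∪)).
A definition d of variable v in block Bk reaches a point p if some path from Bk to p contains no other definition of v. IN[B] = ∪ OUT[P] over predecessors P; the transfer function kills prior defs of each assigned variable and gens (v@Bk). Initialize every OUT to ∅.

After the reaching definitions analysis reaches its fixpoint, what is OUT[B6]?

Answer: {a@B6, b@B1, b@B3, d@B2, e@B5, f@B0}

Trace:
Per-block solution:
  B0: | IN={a@B0, a@B2, b@B1, d@B2, f@B0} | OUT={a@B0, b@B1, d@B2, f@B0}
  B1: | IN={a@B0, a@B2, b@B1, d@B2, f@B0} | OUT={a@B0, a@B2, b@B1, d@B2, f@B0}
  B2: | IN={a@B0, a@B2, b@B1, d@B2, f@B0} | OUT={a@B2, b@B1, d@B2, f@B0}
  B3: | IN={a@B2, b@B1, d@B2, f@B0} | OUT={a@B2, b@B3, d@B2, f@B0}
  B4: | IN={a@B2, b@B3, d@B2, f@B0} | OUT={a@B4, b@B3, d@B2, f@B0}
  B5: | IN={a@B0, a@B2, a@B4, b@B1, b@B3, d@B2, f@B0} | OUT={a@B5, b@B1, b@B3, d@B2, e@B5, f@B0}
  B6: | IN={a@B2, a@B5, b@B1, b@B3, d@B2, e@B5, f@B0} | OUT={a@B6, b@B1, b@B3, d@B2, e@B5, f@B0}
  B7: | IN={a@B6, b@B1, b@B3, d@B2, e@B5, f@B0} | OUT={a@B6, b@B1, b@B3, c@B7, d@B7, e@B5, f@B0}

Merge at B6: IN[B6] = OUT[B3] ⊔ OUT[B5] = {a@B2, a@B5, b@B1, b@B3, d@B2, e@B5, f@B0}
Applying B6's transfer function to that IN value gives OUT[B6] (row B6 above).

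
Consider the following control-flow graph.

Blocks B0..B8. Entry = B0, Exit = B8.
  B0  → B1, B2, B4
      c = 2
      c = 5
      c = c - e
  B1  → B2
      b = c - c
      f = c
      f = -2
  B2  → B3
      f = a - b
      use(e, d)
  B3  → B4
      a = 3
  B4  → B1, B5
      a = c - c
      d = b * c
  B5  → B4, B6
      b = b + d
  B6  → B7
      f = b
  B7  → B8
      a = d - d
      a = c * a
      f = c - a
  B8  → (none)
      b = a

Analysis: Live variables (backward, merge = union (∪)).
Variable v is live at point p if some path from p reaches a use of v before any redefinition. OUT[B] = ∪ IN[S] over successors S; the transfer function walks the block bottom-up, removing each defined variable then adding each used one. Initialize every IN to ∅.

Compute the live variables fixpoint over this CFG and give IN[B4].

Answer: {b, c, e}

Working:
Fixpoint table:
  B0:  IN={a, b, d, e}  OUT={a, b, c, d, e}
  B1:  IN={a, c, d, e}  OUT={a, b, c, d, e}
  B2:  IN={a, b, c, d, e}  OUT={b, c, e}
  B3:  IN={b, c, e}  OUT={b, c, e}
  B4:  IN={b, c, e}  OUT={a, b, c, d, e}
  B5:  IN={b, c, d, e}  OUT={b, c, d, e}
  B6:  IN={b, c, d}  OUT={c, d}
  B7:  IN={c, d}  OUT={a}
  B8:  IN={a}  OUT={}

Merge at B4: OUT[B4] = IN[B1] ⊔ IN[B5] = {a, b, c, d, e}
Applying B4's transfer function to that OUT value gives IN[B4] (row B4 above).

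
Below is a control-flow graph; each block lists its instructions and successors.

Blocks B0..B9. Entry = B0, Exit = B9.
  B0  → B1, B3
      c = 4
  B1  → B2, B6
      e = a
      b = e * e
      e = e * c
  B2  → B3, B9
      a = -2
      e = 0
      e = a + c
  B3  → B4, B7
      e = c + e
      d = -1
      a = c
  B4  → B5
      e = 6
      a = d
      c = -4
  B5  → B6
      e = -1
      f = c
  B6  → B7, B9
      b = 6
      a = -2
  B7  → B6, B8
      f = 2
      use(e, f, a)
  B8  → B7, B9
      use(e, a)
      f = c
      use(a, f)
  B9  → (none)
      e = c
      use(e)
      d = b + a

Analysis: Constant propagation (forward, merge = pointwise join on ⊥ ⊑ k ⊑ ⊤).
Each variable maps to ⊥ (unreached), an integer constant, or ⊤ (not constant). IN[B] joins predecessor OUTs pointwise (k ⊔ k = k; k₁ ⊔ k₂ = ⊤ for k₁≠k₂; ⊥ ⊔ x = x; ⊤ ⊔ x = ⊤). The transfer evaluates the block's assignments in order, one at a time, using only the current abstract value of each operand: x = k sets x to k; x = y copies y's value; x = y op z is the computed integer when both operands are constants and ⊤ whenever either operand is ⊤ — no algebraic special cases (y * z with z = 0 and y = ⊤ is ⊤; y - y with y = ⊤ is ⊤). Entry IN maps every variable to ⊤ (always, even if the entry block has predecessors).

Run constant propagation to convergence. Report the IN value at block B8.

Per-block solution:
  B0:   IN=(all ⊤)   OUT={c:4; rest ⊤}
  B1:   IN={c:4; rest ⊤}   OUT={c:4; rest ⊤}
  B2:   IN={c:4; rest ⊤}   OUT={a:-2, c:4, e:2; rest ⊤}
  B3:   IN={c:4; rest ⊤}   OUT={a:4, c:4, d:-1; rest ⊤}
  B4:   IN={a:4, c:4, d:-1; rest ⊤}   OUT={a:-1, c:-4, d:-1, e:6; rest ⊤}
  B5:   IN={a:-1, c:-4, d:-1, e:6; rest ⊤}   OUT={a:-1, c:-4, d:-1, e:-1, f:-4; rest ⊤}
  B6:   IN=(all ⊤)   OUT={a:-2, b:6; rest ⊤}
  B7:   IN=(all ⊤)   OUT={f:2; rest ⊤}
  B8:   IN={f:2; rest ⊤}   OUT=(all ⊤)
  B9:   IN=(all ⊤)   OUT=(all ⊤)

Merge at B8: IN[B8] = OUT[B7] = {a: ⊤, b: ⊤, c: ⊤, d: ⊤, e: ⊤, f: 2}

Answer: {a: ⊤, b: ⊤, c: ⊤, d: ⊤, e: ⊤, f: 2}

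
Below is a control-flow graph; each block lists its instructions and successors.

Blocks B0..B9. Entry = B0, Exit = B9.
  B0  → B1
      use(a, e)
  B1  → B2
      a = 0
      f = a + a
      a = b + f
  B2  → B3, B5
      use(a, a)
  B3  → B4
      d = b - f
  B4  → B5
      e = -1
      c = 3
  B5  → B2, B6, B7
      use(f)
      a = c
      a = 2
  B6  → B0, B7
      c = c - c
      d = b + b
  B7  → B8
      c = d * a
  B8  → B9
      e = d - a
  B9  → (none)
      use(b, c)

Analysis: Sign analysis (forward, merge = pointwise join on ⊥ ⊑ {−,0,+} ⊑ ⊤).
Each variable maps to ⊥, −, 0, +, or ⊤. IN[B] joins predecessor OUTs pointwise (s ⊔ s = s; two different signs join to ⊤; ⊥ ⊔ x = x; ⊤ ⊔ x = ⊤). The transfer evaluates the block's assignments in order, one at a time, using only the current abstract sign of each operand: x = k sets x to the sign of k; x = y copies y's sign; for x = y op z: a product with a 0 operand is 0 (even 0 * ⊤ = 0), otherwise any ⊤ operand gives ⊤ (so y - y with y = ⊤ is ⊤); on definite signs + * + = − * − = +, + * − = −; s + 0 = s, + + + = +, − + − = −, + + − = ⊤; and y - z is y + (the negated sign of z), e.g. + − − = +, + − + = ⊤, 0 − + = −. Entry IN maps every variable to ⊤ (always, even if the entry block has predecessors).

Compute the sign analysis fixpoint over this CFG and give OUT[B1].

Converged values:
  B0:  IN=(all ⊤)  OUT=(all ⊤)
  B1:  IN=(all ⊤)  OUT={f:0; rest ⊤}
  B2:  IN={f:0; rest ⊤}  OUT={f:0; rest ⊤}
  B3:  IN={f:0; rest ⊤}  OUT={f:0; rest ⊤}
  B4:  IN={f:0; rest ⊤}  OUT={c:+, e:-, f:0; rest ⊤}
  B5:  IN={f:0; rest ⊤}  OUT={a:+, f:0; rest ⊤}
  B6:  IN={a:+, f:0; rest ⊤}  OUT={a:+, f:0; rest ⊤}
  B7:  IN={a:+, f:0; rest ⊤}  OUT={a:+, f:0; rest ⊤}
  B8:  IN={a:+, f:0; rest ⊤}  OUT={a:+, f:0; rest ⊤}
  B9:  IN={a:+, f:0; rest ⊤}  OUT={a:+, f:0; rest ⊤}

Merge at B1: IN[B1] = OUT[B0] = {a: ⊤, b: ⊤, c: ⊤, d: ⊤, e: ⊤, f: ⊤}
Applying B1's transfer function to that IN value gives OUT[B1] (row B1 above).

Answer: {a: ⊤, b: ⊤, c: ⊤, d: ⊤, e: ⊤, f: 0}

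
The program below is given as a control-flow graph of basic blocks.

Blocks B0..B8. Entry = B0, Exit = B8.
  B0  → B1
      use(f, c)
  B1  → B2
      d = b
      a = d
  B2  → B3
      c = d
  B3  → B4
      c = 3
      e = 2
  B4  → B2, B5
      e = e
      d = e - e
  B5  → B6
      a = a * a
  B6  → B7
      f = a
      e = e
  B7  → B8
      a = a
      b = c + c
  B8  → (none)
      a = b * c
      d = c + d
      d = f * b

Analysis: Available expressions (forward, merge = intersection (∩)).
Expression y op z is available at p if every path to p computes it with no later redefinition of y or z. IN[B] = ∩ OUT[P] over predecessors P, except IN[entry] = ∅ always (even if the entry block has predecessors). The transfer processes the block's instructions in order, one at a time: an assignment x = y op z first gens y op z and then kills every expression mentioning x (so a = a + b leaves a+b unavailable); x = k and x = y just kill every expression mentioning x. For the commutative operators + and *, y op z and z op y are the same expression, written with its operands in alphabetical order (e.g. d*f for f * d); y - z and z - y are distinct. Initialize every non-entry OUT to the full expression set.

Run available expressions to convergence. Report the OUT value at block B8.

Answer: {b*c, b*f, c+c}

Trace:
Per-block solution:
  B0:   IN={}   OUT={}
  B1:   IN={}   OUT={}
  B2:   IN={}   OUT={}
  B3:   IN={}   OUT={}
  B4:   IN={}   OUT={e-e}
  B5:   IN={e-e}   OUT={e-e}
  B6:   IN={e-e}   OUT={}
  B7:   IN={}   OUT={c+c}
  B8:   IN={c+c}   OUT={b*c, b*f, c+c}

Merge at B8: IN[B8] = OUT[B7] = {c+c}
Applying B8's transfer function to that IN value gives OUT[B8] (row B8 above).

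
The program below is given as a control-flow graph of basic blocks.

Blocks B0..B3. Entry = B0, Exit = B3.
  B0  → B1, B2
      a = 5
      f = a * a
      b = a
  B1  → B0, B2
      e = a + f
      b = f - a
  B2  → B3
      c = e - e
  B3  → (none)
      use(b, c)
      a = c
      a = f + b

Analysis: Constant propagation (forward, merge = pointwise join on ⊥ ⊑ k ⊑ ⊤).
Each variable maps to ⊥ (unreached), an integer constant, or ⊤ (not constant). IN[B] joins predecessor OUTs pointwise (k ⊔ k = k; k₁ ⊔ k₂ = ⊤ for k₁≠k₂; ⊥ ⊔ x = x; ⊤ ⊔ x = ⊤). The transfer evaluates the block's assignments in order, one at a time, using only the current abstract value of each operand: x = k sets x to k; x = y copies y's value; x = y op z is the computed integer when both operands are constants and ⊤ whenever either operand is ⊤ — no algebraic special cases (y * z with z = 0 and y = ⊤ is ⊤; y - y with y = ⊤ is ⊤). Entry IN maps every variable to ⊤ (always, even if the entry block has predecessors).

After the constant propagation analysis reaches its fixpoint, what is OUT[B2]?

Answer: {a: 5, b: ⊤, c: ⊤, d: ⊤, e: ⊤, f: 25}

Derivation:
Converged values:
  B0:  IN=(all ⊤)  OUT={a:5, b:5, f:25; rest ⊤}
  B1:  IN={a:5, b:5, f:25; rest ⊤}  OUT={a:5, b:20, e:30, f:25; rest ⊤}
  B2:  IN={a:5, f:25; rest ⊤}  OUT={a:5, f:25; rest ⊤}
  B3:  IN={a:5, f:25; rest ⊤}  OUT={f:25; rest ⊤}

Merge at B2: IN[B2] = OUT[B0] ⊔ OUT[B1] = {a: 5, b: ⊤, c: ⊤, d: ⊤, e: ⊤, f: 25}
Applying B2's transfer function to that IN value gives OUT[B2] (row B2 above).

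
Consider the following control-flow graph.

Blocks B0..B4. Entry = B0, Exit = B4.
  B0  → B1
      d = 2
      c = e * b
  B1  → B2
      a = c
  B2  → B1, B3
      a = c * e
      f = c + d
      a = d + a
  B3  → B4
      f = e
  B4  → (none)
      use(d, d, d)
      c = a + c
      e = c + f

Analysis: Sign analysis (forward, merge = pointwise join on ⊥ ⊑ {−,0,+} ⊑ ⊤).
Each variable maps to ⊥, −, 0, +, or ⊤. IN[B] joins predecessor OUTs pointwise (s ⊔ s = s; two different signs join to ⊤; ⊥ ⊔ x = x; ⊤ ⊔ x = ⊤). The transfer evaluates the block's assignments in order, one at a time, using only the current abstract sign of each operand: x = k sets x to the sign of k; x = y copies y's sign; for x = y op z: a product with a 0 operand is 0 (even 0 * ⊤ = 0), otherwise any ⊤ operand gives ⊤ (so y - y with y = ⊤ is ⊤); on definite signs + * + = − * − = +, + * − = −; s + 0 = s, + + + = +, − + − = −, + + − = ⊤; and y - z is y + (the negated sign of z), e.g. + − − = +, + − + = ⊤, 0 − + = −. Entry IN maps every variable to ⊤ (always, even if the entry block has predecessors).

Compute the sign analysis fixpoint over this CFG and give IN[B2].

Answer: {a: ⊤, b: ⊤, c: ⊤, d: +, e: ⊤, f: ⊤}

Derivation:
Fixpoint table:
  B0:   IN=(all ⊤)   OUT={d:+; rest ⊤}
  B1:   IN={d:+; rest ⊤}   OUT={d:+; rest ⊤}
  B2:   IN={d:+; rest ⊤}   OUT={d:+; rest ⊤}
  B3:   IN={d:+; rest ⊤}   OUT={d:+; rest ⊤}
  B4:   IN={d:+; rest ⊤}   OUT={d:+; rest ⊤}

Merge at B2: IN[B2] = OUT[B1] = {a: ⊤, b: ⊤, c: ⊤, d: +, e: ⊤, f: ⊤}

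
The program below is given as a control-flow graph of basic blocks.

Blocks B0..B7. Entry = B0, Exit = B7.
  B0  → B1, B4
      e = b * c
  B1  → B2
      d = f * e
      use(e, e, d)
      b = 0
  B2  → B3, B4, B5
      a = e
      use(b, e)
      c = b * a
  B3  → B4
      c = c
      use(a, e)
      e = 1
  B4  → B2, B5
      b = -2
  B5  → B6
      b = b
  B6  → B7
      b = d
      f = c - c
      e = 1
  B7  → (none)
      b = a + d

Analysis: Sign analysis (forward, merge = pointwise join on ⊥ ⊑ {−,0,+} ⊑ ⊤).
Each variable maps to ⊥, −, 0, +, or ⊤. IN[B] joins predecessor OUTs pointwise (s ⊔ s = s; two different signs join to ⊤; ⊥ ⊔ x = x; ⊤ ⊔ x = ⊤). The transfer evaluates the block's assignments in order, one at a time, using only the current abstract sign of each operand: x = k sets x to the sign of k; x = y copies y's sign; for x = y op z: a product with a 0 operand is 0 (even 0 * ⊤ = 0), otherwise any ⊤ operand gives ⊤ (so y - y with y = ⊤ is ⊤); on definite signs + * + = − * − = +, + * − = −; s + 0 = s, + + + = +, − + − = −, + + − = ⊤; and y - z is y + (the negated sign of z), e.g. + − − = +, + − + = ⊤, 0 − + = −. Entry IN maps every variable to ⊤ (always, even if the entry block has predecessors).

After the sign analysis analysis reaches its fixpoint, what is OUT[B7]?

Answer: {a: ⊤, b: ⊤, c: ⊤, d: ⊤, e: +, f: ⊤}

Trace:
Fixpoint table:
  B0:   IN=(all ⊤)   OUT=(all ⊤)
  B1:   IN=(all ⊤)   OUT={b:0; rest ⊤}
  B2:   IN=(all ⊤)   OUT=(all ⊤)
  B3:   IN=(all ⊤)   OUT={e:+; rest ⊤}
  B4:   IN=(all ⊤)   OUT={b:-; rest ⊤}
  B5:   IN=(all ⊤)   OUT=(all ⊤)
  B6:   IN=(all ⊤)   OUT={e:+; rest ⊤}
  B7:   IN={e:+; rest ⊤}   OUT={e:+; rest ⊤}

Merge at B7: IN[B7] = OUT[B6] = {a: ⊤, b: ⊤, c: ⊤, d: ⊤, e: +, f: ⊤}
Applying B7's transfer function to that IN value gives OUT[B7] (row B7 above).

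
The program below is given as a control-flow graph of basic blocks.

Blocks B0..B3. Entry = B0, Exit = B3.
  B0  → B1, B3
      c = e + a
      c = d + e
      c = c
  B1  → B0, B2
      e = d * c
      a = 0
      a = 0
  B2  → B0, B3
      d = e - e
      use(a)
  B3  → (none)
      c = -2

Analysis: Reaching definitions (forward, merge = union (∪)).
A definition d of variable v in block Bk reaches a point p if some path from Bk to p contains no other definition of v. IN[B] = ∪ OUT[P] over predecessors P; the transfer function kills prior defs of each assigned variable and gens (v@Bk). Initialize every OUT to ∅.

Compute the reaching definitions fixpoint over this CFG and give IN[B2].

Fixpoint table:
  B0: | IN={a@B1, c@B0, d@B2, e@B1} | OUT={a@B1, c@B0, d@B2, e@B1}
  B1: | IN={a@B1, c@B0, d@B2, e@B1} | OUT={a@B1, c@B0, d@B2, e@B1}
  B2: | IN={a@B1, c@B0, d@B2, e@B1} | OUT={a@B1, c@B0, d@B2, e@B1}
  B3: | IN={a@B1, c@B0, d@B2, e@B1} | OUT={a@B1, c@B3, d@B2, e@B1}

Merge at B2: IN[B2] = OUT[B1] = {a@B1, c@B0, d@B2, e@B1}

Answer: {a@B1, c@B0, d@B2, e@B1}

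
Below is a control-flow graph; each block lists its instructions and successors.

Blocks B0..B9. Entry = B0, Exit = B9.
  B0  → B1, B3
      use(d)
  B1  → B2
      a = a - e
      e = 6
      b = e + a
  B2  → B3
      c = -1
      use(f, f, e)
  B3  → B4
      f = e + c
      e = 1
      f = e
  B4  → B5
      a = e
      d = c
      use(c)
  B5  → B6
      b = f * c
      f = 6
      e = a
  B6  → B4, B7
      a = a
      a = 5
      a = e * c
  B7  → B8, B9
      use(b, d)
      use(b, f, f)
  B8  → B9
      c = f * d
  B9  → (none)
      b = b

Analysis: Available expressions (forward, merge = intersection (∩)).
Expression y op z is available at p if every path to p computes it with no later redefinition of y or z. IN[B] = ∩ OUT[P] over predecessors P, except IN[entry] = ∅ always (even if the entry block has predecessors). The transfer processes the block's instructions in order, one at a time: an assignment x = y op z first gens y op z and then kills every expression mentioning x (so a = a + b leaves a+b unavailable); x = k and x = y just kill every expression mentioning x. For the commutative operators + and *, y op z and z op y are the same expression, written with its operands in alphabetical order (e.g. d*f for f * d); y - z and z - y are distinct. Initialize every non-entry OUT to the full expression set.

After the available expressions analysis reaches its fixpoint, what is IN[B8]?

Fixpoint table:
  B0: | IN={} | OUT={}
  B1: | IN={} | OUT={a+e}
  B2: | IN={a+e} | OUT={a+e}
  B3: | IN={} | OUT={}
  B4: | IN={} | OUT={}
  B5: | IN={} | OUT={}
  B6: | IN={} | OUT={c*e}
  B7: | IN={c*e} | OUT={c*e}
  B8: | IN={c*e} | OUT={d*f}
  B9: | IN={} | OUT={}

Merge at B8: IN[B8] = OUT[B7] = {c*e}

Answer: {c*e}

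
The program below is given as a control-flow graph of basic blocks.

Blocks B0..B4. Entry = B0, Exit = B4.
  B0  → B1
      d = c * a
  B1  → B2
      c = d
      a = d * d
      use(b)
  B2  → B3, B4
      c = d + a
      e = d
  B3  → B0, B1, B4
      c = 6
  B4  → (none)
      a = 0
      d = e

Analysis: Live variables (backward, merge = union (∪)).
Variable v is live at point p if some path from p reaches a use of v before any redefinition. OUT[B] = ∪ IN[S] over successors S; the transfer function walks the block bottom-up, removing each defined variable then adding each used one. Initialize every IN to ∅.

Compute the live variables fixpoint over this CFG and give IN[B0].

Converged values:
  B0: | IN={a, b, c} | OUT={b, d}
  B1: | IN={b, d} | OUT={a, b, d}
  B2: | IN={a, b, d} | OUT={a, b, d, e}
  B3: | IN={a, b, d, e} | OUT={a, b, c, d, e}
  B4: | IN={e} | OUT={}

Merge at B0: OUT[B0] = IN[B1] = {b, d}
Applying B0's transfer function to that OUT value gives IN[B0] (row B0 above).

Answer: {a, b, c}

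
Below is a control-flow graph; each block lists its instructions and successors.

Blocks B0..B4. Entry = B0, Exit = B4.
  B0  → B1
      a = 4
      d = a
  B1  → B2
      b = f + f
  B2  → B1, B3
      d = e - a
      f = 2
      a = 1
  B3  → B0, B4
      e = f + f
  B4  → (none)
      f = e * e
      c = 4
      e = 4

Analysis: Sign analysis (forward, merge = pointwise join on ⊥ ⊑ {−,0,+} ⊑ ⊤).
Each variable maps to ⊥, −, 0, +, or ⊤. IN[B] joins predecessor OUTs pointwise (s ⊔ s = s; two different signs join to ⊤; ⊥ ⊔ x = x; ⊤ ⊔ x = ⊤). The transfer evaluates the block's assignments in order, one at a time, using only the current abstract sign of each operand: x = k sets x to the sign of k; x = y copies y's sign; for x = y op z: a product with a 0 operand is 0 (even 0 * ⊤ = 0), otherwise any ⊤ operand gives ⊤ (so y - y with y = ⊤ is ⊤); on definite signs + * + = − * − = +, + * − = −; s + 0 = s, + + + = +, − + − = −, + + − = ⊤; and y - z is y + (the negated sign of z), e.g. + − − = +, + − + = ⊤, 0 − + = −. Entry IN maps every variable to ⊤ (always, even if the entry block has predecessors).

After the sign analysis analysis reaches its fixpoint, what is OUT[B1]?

Answer: {a: +, b: ⊤, c: ⊤, d: ⊤, e: ⊤, f: ⊤}

Trace:
Fixpoint table:
  B0:   IN=(all ⊤)   OUT={a:+, d:+; rest ⊤}
  B1:   IN={a:+; rest ⊤}   OUT={a:+; rest ⊤}
  B2:   IN={a:+; rest ⊤}   OUT={a:+, f:+; rest ⊤}
  B3:   IN={a:+, f:+; rest ⊤}   OUT={a:+, e:+, f:+; rest ⊤}
  B4:   IN={a:+, e:+, f:+; rest ⊤}   OUT={a:+, c:+, e:+, f:+; rest ⊤}

Merge at B1: IN[B1] = OUT[B0] ⊔ OUT[B2] = {a: +, b: ⊤, c: ⊤, d: ⊤, e: ⊤, f: ⊤}
Applying B1's transfer function to that IN value gives OUT[B1] (row B1 above).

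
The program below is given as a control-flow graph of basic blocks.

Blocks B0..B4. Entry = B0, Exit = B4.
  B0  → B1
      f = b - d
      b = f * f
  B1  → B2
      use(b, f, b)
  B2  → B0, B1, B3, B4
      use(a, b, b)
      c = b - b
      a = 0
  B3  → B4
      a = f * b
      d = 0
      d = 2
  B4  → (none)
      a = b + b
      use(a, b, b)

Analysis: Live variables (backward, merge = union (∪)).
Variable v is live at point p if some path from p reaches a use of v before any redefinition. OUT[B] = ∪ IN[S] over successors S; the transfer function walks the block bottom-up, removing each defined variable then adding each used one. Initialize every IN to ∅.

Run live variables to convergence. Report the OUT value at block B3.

Fixpoint table:
  B0: | IN={a, b, d} | OUT={a, b, d, f}
  B1: | IN={a, b, d, f} | OUT={a, b, d, f}
  B2: | IN={a, b, d, f} | OUT={a, b, d, f}
  B3: | IN={b, f} | OUT={b}
  B4: | IN={b} | OUT={}

Merge at B3: OUT[B3] = IN[B4] = {b}

Answer: {b}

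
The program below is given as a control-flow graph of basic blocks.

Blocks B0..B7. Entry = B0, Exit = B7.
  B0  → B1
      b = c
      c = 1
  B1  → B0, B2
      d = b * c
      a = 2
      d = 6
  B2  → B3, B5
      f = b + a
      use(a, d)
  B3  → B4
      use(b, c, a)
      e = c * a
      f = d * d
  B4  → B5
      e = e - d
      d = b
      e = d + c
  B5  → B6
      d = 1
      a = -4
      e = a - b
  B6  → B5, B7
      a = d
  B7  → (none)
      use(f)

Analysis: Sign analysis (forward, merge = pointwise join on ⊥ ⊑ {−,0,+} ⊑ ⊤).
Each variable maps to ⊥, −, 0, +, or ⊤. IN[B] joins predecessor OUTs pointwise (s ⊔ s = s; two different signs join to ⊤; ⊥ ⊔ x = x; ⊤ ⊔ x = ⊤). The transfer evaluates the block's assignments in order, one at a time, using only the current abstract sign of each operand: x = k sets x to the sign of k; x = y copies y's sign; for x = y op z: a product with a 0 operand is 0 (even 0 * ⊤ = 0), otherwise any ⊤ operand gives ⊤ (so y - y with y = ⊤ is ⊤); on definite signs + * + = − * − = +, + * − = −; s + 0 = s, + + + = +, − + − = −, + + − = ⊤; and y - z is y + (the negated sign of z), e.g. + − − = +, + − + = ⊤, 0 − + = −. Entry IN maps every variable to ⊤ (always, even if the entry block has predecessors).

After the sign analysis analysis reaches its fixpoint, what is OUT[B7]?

Answer: {a: +, b: ⊤, c: +, d: +, e: ⊤, f: ⊤}

Working:
Per-block solution:
  B0:   IN=(all ⊤)   OUT={c:+; rest ⊤}
  B1:   IN={c:+; rest ⊤}   OUT={a:+, c:+, d:+; rest ⊤}
  B2:   IN={a:+, c:+, d:+; rest ⊤}   OUT={a:+, c:+, d:+; rest ⊤}
  B3:   IN={a:+, c:+, d:+; rest ⊤}   OUT={a:+, c:+, d:+, e:+, f:+; rest ⊤}
  B4:   IN={a:+, c:+, d:+, e:+, f:+; rest ⊤}   OUT={a:+, c:+, f:+; rest ⊤}
  B5:   IN={a:+, c:+; rest ⊤}   OUT={a:-, c:+, d:+; rest ⊤}
  B6:   IN={a:-, c:+, d:+; rest ⊤}   OUT={a:+, c:+, d:+; rest ⊤}
  B7:   IN={a:+, c:+, d:+; rest ⊤}   OUT={a:+, c:+, d:+; rest ⊤}

Merge at B7: IN[B7] = OUT[B6] = {a: +, b: ⊤, c: +, d: +, e: ⊤, f: ⊤}
Applying B7's transfer function to that IN value gives OUT[B7] (row B7 above).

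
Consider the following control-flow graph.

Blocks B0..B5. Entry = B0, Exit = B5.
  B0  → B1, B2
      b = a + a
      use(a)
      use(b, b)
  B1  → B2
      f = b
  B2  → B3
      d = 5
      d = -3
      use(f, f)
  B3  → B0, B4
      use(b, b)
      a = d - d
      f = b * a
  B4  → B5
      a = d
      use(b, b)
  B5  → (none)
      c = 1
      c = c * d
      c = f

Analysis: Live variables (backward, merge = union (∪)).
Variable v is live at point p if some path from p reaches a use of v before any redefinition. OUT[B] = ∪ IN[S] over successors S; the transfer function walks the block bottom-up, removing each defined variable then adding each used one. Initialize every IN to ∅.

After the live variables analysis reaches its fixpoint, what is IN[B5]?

Answer: {d, f}

Working:
Per-block solution:
  B0: | IN={a, f} | OUT={b, f}
  B1: | IN={b} | OUT={b, f}
  B2: | IN={b, f} | OUT={b, d}
  B3: | IN={b, d} | OUT={a, b, d, f}
  B4: | IN={b, d, f} | OUT={d, f}
  B5: | IN={d, f} | OUT={}

B5 is the boundary node: OUT[B5] = {}
Applying B5's transfer function to that OUT value gives IN[B5] (row B5 above).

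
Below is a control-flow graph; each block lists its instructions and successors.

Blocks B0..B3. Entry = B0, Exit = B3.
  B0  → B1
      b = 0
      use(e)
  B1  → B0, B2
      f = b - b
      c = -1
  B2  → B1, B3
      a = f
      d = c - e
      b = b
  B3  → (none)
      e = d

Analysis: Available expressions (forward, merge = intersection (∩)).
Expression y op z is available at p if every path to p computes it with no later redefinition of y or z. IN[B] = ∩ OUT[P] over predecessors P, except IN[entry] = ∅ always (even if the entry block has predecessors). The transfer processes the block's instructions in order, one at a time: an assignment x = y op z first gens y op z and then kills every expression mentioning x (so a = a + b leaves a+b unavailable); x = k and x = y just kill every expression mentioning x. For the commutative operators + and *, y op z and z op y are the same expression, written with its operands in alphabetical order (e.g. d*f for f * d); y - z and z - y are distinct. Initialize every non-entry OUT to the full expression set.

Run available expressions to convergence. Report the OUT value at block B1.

Per-block solution:
  B0:  IN={}  OUT={}
  B1:  IN={}  OUT={b-b}
  B2:  IN={b-b}  OUT={c-e}
  B3:  IN={c-e}  OUT={}

Merge at B1: IN[B1] = OUT[B0] ∩ OUT[B2] = {}
Applying B1's transfer function to that IN value gives OUT[B1] (row B1 above).

Answer: {b-b}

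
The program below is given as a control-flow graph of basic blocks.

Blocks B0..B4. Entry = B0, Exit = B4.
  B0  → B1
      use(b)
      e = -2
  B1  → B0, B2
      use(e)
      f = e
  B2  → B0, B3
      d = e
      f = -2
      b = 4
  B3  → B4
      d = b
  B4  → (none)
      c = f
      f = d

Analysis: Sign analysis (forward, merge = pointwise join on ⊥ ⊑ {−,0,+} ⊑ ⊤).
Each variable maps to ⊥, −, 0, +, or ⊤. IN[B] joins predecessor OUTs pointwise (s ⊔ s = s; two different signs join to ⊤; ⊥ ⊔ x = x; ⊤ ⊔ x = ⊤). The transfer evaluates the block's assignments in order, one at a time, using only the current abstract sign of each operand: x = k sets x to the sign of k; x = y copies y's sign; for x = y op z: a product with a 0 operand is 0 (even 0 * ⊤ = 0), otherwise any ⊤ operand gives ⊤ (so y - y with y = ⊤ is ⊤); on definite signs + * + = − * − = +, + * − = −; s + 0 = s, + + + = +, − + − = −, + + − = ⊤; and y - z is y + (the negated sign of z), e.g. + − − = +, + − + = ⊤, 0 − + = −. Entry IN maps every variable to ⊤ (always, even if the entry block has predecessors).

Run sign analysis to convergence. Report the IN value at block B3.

Per-block solution:
  B0:  IN=(all ⊤)  OUT={e:-; rest ⊤}
  B1:  IN={e:-; rest ⊤}  OUT={e:-, f:-; rest ⊤}
  B2:  IN={e:-, f:-; rest ⊤}  OUT={b:+, d:-, e:-, f:-; rest ⊤}
  B3:  IN={b:+, d:-, e:-, f:-; rest ⊤}  OUT={b:+, d:+, e:-, f:-; rest ⊤}
  B4:  IN={b:+, d:+, e:-, f:-; rest ⊤}  OUT={b:+, c:-, d:+, e:-, f:+; rest ⊤}

Merge at B3: IN[B3] = OUT[B2] = {a: ⊤, b: +, c: ⊤, d: -, e: -, f: -}

Answer: {a: ⊤, b: +, c: ⊤, d: -, e: -, f: -}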